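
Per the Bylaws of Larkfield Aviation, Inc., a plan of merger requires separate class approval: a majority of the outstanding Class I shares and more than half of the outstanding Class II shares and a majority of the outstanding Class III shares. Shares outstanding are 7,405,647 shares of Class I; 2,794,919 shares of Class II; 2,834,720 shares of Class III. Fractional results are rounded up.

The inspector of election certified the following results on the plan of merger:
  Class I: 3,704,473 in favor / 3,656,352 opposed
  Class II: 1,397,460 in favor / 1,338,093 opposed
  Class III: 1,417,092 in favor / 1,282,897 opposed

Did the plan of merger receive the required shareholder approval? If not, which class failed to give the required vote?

Class I: a majority of 7405647 is 3702824; 3,702,824 required, 3,704,473 in favor — approved.
Class II: a majority of 2794919 is 1397460; 1,397,460 required, 1,397,460 in favor — approved.
Class III: a majority of 2834720 is 1417361; 1,417,361 required, 1,417,092 in favor — not approved.

Not approved — the Class III shares did not give the required vote.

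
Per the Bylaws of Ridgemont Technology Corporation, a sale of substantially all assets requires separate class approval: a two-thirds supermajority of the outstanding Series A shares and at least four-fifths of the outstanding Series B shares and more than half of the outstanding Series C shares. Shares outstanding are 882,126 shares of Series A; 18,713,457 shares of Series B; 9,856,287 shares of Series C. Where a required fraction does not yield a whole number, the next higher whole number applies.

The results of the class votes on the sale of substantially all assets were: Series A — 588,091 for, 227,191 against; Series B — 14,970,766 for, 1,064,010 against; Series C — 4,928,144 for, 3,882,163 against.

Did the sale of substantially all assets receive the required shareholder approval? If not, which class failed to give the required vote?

Approved — every class gave the required vote.

Series A: 2/3 of 882126 = 588084; 588,084 required, 588,091 in favor — approved.
Series B: 4/5 of 18713457 = 14970765.60, rounded up to 14970766; 14,970,766 required, 14,970,766 in favor — approved.
Series C: a majority of 9856287 is 4928144; 4,928,144 required, 4,928,144 in favor — approved.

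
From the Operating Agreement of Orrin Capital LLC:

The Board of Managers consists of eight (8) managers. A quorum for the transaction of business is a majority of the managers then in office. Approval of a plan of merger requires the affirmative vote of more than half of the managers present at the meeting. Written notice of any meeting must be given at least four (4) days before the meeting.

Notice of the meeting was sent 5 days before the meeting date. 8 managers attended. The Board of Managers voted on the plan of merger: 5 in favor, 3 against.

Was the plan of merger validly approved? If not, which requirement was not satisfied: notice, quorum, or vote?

Notice: 5 days given; 4 required (5 ≥ 4). Satisfied.
Quorum: 8 present; quorum is 5. Satisfied.
Vote: the plan of merger requires a majority of the managers present (8). A majority of 8 is 5, so 5 affirmative votes are needed; 5 voted in favor. Satisfied.

Valid — all requirements satisfied.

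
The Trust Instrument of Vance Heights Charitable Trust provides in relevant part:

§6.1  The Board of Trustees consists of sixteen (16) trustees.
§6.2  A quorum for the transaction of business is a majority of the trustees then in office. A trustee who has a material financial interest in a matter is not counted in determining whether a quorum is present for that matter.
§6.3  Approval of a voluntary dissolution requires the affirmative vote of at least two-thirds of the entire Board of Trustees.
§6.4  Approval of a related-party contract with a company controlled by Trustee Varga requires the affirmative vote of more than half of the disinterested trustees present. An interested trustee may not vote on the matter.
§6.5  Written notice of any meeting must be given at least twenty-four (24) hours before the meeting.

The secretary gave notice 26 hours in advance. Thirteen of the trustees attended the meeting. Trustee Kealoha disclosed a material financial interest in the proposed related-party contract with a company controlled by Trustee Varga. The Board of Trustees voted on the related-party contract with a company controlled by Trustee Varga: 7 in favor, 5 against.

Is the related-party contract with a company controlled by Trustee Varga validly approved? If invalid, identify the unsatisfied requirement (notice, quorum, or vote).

Notice: 26 hours given; 24 required (26 ≥ 24). Satisfied.
Quorum: 13 present, but the 1 interested trustee does not count, leaving 12. Quorum is 9. Satisfied.
Vote: the related-party contract with a company controlled by Trustee Varga requires a majority of the disinterested trustees present (13 − 1 = 12). A majority of 12 is 7, so 7 affirmative votes are needed; 7 voted in favor. Satisfied.

Valid — all requirements satisfied.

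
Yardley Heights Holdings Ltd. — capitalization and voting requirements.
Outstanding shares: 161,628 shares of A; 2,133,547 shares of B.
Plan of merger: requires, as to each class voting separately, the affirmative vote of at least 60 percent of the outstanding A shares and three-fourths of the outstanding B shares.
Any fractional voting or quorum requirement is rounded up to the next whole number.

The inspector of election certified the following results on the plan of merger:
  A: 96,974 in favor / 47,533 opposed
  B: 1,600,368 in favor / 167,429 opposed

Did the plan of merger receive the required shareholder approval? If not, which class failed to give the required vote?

A: 3/5 of 161628 = 96976.80, rounded up to 96977; 96,977 required, 96,974 in favor — not approved.
B: 3/4 of 2133547 = 1600160.25, rounded up to 1600161; 1,600,161 required, 1,600,368 in favor — approved.

Not approved — the A shares did not give the required vote.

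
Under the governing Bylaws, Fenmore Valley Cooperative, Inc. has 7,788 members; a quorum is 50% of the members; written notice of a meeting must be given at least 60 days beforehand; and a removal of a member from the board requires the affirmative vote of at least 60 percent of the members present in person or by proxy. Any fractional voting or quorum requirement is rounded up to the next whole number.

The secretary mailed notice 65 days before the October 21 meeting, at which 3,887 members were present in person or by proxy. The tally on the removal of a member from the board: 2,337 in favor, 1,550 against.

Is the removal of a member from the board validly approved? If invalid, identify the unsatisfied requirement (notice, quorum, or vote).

Notice: 65 days given; 60 required. Satisfied.
Quorum: 50% of 7,788 = 3,894; 3,887 present. Not satisfied.
Vote: requires three-fifths of those present (3,887); 3/5 of 3887 = 2332.20, rounded up to 2333, so 2,333 needed; 2,337 in favor. Satisfied.

Invalid — quorum requirement not satisfied.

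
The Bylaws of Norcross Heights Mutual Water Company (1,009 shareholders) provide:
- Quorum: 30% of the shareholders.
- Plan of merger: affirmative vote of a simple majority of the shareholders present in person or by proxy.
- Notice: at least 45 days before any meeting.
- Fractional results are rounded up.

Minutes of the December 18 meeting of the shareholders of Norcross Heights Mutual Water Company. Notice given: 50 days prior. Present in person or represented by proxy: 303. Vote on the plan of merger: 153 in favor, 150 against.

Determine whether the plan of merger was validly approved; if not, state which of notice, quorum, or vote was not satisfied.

Notice: 50 days given; 45 required. Satisfied.
Quorum: 30% of 1,009 = 302.70, rounded up to 303; 303 present. Satisfied.
Vote: requires a majority of those present (303); a majority of 303 is 152, so 152 needed; 153 in favor. Satisfied.

Valid — all requirements satisfied.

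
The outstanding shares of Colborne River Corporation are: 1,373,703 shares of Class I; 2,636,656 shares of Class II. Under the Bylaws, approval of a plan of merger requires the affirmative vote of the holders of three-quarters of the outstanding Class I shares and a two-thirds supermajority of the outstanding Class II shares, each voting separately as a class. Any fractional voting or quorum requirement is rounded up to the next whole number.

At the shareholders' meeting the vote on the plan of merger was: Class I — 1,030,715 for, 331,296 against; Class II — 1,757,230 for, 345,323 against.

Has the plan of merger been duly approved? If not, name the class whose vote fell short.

Class I: 3/4 of 1373703 = 1030277.25, rounded up to 1030278; 1,030,278 required, 1,030,715 in favor — approved.
Class II: 2/3 of 2636656 = 1757770.67, rounded up to 1757771; 1,757,771 required, 1,757,230 in favor — not approved.

Not approved — the Class II shares did not give the required vote.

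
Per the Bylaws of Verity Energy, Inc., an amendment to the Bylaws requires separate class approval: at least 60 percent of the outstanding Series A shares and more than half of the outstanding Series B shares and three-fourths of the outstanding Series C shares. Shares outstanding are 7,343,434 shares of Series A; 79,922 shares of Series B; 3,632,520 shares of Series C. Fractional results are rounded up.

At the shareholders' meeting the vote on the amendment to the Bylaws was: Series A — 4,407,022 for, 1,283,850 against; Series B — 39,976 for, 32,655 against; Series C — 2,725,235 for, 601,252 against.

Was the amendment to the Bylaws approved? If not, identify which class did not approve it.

Approved — every class gave the required vote.

Series A: 3/5 of 7343434 = 4406060.40, rounded up to 4406061; 4,406,061 required, 4,407,022 in favor — approved.
Series B: a majority of 79922 is 39962; 39,962 required, 39,976 in favor — approved.
Series C: 3/4 of 3632520 = 2724390; 2,724,390 required, 2,725,235 in favor — approved.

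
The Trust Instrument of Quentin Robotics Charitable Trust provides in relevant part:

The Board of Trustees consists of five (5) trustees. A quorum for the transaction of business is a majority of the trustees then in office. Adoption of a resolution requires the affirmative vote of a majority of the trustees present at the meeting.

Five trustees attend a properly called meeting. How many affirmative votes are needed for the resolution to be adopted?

3

The resolution requires a majority of the trustees present (5).
A majority of 5 is 3.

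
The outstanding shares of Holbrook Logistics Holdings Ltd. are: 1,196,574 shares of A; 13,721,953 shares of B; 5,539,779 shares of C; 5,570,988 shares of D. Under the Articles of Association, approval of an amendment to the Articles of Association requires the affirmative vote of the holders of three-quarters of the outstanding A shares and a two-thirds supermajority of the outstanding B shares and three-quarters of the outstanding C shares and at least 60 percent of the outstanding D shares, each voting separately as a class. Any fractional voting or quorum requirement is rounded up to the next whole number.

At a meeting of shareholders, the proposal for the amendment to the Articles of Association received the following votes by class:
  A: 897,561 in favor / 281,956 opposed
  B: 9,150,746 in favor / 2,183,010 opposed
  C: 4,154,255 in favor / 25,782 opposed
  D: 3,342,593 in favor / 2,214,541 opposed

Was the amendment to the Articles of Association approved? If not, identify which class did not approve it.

A: 3/4 of 1196574 = 897430.50, rounded up to 897431; 897,431 required, 897,561 in favor — approved.
B: 2/3 of 13721953 = 9147968.67, rounded up to 9147969; 9,147,969 required, 9,150,746 in favor — approved.
C: 3/4 of 5539779 = 4154834.25, rounded up to 4154835; 4,154,835 required, 4,154,255 in favor — not approved.
D: 3/5 of 5570988 = 3342592.80, rounded up to 3342593; 3,342,593 required, 3,342,593 in favor — approved.

Not approved — the C shares did not give the required vote.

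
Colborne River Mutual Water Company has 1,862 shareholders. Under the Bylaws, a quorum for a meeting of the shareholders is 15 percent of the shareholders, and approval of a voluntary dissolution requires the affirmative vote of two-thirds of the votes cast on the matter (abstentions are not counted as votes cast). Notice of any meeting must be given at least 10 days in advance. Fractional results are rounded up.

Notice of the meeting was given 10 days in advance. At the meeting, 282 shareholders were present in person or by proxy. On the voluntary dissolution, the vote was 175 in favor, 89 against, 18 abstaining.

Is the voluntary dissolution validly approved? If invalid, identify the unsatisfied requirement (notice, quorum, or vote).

Notice: 10 days given; 10 required. Satisfied.
Quorum: 15% of 1,862 = 279.30, rounded up to 280; 282 present. Satisfied.
Vote: requires two-thirds of the votes cast (282 − 18 abstaining = 264); 2/3 of 264 = 176, so 176 needed; 175 in favor. Not satisfied.

Invalid — vote requirement not satisfied.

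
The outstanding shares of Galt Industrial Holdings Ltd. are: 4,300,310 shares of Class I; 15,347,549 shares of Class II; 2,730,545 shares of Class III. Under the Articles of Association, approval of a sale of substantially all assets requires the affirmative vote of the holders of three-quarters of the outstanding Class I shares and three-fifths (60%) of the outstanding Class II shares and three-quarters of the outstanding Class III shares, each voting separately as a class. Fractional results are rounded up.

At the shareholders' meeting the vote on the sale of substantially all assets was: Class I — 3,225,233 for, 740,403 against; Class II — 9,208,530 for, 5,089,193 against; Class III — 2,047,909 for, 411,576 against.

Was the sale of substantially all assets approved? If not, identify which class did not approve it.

Approved — every class gave the required vote.

Class I: 3/4 of 4300310 = 3225232.50, rounded up to 3225233; 3,225,233 required, 3,225,233 in favor — approved.
Class II: 3/5 of 15347549 = 9208529.40, rounded up to 9208530; 9,208,530 required, 9,208,530 in favor — approved.
Class III: 3/4 of 2730545 = 2047908.75, rounded up to 2047909; 2,047,909 required, 2,047,909 in favor — approved.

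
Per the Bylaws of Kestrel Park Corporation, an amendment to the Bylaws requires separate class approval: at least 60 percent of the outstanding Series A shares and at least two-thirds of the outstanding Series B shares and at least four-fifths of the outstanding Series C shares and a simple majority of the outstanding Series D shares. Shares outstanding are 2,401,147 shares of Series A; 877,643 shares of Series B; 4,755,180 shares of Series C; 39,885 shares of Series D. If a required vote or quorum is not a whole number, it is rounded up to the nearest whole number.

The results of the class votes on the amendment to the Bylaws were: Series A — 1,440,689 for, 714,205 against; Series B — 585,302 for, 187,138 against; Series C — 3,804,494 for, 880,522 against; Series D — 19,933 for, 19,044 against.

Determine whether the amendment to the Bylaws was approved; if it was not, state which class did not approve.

Not approved — the Series D shares did not give the required vote.

Series A: 3/5 of 2401147 = 1440688.20, rounded up to 1440689; 1,440,689 required, 1,440,689 in favor — approved.
Series B: 2/3 of 877643 = 585095.33, rounded up to 585096; 585,096 required, 585,302 in favor — approved.
Series C: 4/5 of 4755180 = 3804144; 3,804,144 required, 3,804,494 in favor — approved.
Series D: a majority of 39885 is 19943; 19,943 required, 19,933 in favor — not approved.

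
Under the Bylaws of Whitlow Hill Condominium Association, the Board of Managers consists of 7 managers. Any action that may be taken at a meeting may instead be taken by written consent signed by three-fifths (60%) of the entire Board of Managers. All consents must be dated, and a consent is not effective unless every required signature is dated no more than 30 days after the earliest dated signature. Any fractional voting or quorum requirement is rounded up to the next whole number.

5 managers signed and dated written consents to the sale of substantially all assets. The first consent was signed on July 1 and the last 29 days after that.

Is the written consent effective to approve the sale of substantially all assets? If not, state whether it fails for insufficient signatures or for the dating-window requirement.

Effective — both the signature and dating-window requirements are satisfied.

Signatures required: three-fifths (60%) of 7 — 3/5 of 7 = 4.20, rounded up to 5, so 5 needed; 5 signed. Sufficient.
Dating window: the latest signature is 29 days after the earliest; the limit is 30 days. Within the window.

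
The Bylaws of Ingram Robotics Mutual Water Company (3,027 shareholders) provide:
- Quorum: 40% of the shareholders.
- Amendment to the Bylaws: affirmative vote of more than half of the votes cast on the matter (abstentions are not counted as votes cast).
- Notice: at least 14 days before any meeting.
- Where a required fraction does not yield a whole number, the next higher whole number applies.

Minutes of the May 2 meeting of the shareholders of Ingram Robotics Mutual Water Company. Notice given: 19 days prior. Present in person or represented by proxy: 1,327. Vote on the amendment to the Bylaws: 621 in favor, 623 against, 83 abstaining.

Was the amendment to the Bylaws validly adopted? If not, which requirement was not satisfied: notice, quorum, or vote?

Notice: 19 days given; 14 required. Satisfied.
Quorum: 40% of 3,027 = 1,210.80, rounded up to 1,211; 1,327 present. Satisfied.
Vote: requires a majority of the votes cast (1,327 − 83 abstaining = 1,244); a majority of 1244 is 623, so 623 needed; 621 in favor. Not satisfied.

Invalid — vote requirement not satisfied.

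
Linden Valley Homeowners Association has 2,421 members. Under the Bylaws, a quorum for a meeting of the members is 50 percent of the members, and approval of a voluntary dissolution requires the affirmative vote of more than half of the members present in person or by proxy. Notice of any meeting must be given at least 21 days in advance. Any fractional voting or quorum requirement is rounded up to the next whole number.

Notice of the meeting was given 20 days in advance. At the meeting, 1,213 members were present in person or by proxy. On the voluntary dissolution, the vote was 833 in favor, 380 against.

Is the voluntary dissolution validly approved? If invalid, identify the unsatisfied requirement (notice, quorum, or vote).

Notice: 20 days given; 21 required. Not satisfied.
Quorum: 50% of 2,421 = 1,210.50, rounded up to 1,211; 1,213 present. Satisfied.
Vote: requires a majority of those present (1,213); a majority of 1213 is 607, so 607 needed; 833 in favor. Satisfied.

Invalid — notice requirement not satisfied.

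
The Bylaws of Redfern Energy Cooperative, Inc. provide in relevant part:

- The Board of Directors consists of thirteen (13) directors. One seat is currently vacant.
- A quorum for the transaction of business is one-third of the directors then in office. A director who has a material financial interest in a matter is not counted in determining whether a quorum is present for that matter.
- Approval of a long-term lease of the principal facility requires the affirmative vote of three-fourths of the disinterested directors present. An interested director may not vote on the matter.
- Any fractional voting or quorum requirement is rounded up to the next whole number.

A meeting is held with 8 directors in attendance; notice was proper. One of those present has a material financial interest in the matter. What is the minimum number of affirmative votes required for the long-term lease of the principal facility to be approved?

The long-term lease of the principal facility requires three-fourths of the disinterested directors present (8 − 1 = 7).
3/4 of 7 = 5.25, rounded up to 6.

6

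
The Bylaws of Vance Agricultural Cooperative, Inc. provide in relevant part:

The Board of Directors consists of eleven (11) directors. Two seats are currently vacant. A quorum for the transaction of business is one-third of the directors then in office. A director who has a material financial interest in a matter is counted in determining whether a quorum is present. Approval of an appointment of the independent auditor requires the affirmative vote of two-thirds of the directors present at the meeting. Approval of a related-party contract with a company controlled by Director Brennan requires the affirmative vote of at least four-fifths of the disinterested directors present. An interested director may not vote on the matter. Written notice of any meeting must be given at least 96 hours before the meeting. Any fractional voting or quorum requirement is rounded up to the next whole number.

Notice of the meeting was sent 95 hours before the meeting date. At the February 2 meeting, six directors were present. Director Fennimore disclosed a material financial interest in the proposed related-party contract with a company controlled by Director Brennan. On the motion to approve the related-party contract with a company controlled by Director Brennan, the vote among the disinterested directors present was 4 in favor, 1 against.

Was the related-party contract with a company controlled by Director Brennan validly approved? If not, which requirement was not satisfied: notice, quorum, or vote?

Notice: 95 hours given; 96 required (95 < 96). Not satisfied.
Quorum: 6 present (interested directors count toward quorum); quorum is 3. Satisfied.
Vote: the related-party contract with a company controlled by Director Brennan requires four-fifths of the disinterested directors present (6 − 1 = 5). 4/5 of 5 = 4, so 4 affirmative votes are needed; 4 voted in favor. Satisfied.

Invalid — notice requirement not satisfied.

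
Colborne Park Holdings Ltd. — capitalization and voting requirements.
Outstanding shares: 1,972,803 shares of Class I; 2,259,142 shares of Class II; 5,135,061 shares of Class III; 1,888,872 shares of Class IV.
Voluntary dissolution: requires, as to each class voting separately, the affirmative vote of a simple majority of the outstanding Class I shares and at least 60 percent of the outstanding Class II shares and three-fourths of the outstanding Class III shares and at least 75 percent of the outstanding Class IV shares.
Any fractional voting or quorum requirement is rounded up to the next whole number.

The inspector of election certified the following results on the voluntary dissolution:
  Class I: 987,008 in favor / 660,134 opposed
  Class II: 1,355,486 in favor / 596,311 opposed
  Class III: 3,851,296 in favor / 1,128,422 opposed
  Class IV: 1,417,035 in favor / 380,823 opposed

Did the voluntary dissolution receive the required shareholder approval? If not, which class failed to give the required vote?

Approved — every class gave the required vote.

Class I: a majority of 1972803 is 986402; 986,402 required, 987,008 in favor — approved.
Class II: 3/5 of 2259142 = 1355485.20, rounded up to 1355486; 1,355,486 required, 1,355,486 in favor — approved.
Class III: 3/4 of 5135061 = 3851295.75, rounded up to 3851296; 3,851,296 required, 3,851,296 in favor — approved.
Class IV: 3/4 of 1888872 = 1416654; 1,416,654 required, 1,417,035 in favor — approved.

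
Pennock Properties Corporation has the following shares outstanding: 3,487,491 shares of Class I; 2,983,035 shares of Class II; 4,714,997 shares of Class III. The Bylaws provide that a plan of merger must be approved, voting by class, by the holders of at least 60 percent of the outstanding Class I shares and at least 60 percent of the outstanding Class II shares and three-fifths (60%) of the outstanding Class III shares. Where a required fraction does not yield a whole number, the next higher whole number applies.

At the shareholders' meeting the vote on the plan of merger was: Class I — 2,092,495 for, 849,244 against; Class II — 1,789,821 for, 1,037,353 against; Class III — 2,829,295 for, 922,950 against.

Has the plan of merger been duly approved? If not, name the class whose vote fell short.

Class I: 3/5 of 3487491 = 2092494.60, rounded up to 2092495; 2,092,495 required, 2,092,495 in favor — approved.
Class II: 3/5 of 2983035 = 1789821; 1,789,821 required, 1,789,821 in favor — approved.
Class III: 3/5 of 4714997 = 2828998.20, rounded up to 2828999; 2,828,999 required, 2,829,295 in favor — approved.

Approved — every class gave the required vote.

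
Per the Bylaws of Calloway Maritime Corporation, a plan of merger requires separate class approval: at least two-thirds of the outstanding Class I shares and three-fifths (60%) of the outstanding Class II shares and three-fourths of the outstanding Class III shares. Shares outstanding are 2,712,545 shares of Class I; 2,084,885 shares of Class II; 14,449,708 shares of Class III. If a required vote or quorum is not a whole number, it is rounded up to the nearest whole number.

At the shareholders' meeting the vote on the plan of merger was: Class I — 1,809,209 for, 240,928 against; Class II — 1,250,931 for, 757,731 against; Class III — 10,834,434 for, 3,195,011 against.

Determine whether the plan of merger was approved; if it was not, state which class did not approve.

Not approved — the Class III shares did not give the required vote.

Class I: 2/3 of 2712545 = 1808363.33, rounded up to 1808364; 1,808,364 required, 1,809,209 in favor — approved.
Class II: 3/5 of 2084885 = 1250931; 1,250,931 required, 1,250,931 in favor — approved.
Class III: 3/4 of 14449708 = 10837281; 10,837,281 required, 10,834,434 in favor — not approved.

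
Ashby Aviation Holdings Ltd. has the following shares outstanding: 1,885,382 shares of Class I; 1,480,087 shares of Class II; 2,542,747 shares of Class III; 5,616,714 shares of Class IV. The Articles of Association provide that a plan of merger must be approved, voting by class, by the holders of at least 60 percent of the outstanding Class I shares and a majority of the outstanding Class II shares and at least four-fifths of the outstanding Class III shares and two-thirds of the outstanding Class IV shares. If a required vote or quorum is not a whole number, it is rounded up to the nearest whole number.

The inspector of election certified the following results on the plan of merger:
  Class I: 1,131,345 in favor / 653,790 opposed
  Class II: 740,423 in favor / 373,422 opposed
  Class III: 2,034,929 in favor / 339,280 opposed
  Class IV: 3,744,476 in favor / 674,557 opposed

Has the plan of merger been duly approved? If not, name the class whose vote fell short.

Class I: 3/5 of 1885382 = 1131229.20, rounded up to 1131230; 1,131,230 required, 1,131,345 in favor — approved.
Class II: a majority of 1480087 is 740044; 740,044 required, 740,423 in favor — approved.
Class III: 4/5 of 2542747 = 2034197.60, rounded up to 2034198; 2,034,198 required, 2,034,929 in favor — approved.
Class IV: 2/3 of 5616714 = 3744476; 3,744,476 required, 3,744,476 in favor — approved.

Approved — every class gave the required vote.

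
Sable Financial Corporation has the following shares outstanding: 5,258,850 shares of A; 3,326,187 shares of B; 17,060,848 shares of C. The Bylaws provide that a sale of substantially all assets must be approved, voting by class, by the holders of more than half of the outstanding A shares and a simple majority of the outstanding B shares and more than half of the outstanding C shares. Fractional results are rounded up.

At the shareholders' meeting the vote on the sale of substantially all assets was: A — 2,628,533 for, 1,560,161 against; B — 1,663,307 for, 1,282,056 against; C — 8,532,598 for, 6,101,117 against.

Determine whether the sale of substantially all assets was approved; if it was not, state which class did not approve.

Not approved — the A shares did not give the required vote.

A: a majority of 5258850 is 2629426; 2,629,426 required, 2,628,533 in favor — not approved.
B: a majority of 3326187 is 1663094; 1,663,094 required, 1,663,307 in favor — approved.
C: a majority of 17060848 is 8530425; 8,530,425 required, 8,532,598 in favor — approved.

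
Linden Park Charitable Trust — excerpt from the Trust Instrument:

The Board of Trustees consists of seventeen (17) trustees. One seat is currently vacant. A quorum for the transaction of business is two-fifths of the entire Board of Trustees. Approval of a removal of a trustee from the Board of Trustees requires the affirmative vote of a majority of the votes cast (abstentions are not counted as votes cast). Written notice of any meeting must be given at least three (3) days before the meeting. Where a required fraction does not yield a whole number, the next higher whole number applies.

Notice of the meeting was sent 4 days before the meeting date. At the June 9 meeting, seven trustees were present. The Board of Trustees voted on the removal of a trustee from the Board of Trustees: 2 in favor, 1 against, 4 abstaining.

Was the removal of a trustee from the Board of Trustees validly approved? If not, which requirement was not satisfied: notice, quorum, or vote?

Valid — all requirements satisfied.

Notice: 4 days given; 3 required (4 ≥ 3). Satisfied.
Quorum: 7 present; quorum is 7. Satisfied.
Vote: the removal of a trustee from the Board of Trustees requires a majority of the votes cast (7 present − 4 abstaining = 3). A majority of 3 is 2, so 2 affirmative votes are needed; 2 voted in favor. Satisfied.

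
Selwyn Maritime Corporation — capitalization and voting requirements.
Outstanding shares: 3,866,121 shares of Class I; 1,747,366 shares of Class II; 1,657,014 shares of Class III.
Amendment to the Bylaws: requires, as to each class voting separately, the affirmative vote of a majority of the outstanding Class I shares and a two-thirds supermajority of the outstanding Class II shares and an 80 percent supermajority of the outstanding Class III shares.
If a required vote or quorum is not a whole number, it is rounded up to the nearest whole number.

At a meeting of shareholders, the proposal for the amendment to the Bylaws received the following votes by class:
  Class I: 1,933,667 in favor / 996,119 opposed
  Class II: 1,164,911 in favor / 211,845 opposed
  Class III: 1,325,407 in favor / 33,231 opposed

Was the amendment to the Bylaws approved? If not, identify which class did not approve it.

Not approved — the Class III shares did not give the required vote.

Class I: a majority of 3866121 is 1933061; 1,933,061 required, 1,933,667 in favor — approved.
Class II: 2/3 of 1747366 = 1164910.67, rounded up to 1164911; 1,164,911 required, 1,164,911 in favor — approved.
Class III: 4/5 of 1657014 = 1325611.20, rounded up to 1325612; 1,325,612 required, 1,325,407 in favor — not approved.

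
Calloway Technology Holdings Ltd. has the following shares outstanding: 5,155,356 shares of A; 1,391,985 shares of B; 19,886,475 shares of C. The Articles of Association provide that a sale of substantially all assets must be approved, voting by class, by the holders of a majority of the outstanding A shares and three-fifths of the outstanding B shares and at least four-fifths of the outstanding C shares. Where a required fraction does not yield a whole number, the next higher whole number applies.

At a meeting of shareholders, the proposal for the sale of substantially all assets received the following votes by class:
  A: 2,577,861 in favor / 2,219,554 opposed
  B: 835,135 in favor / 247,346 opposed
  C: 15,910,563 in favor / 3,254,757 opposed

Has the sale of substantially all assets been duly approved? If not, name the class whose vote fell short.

A: a majority of 5155356 is 2577679; 2,577,679 required, 2,577,861 in favor — approved.
B: 3/5 of 1391985 = 835191; 835,191 required, 835,135 in favor — not approved.
C: 4/5 of 19886475 = 15909180; 15,909,180 required, 15,910,563 in favor — approved.

Not approved — the B shares did not give the required vote.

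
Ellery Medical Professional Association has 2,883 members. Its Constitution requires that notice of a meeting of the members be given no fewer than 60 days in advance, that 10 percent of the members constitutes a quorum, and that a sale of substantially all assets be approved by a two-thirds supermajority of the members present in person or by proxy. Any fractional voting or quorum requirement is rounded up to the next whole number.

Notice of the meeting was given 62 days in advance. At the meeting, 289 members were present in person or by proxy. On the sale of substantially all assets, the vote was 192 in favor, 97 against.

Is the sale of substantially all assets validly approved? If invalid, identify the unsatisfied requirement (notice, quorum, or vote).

Notice: 62 days given; 60 required. Satisfied.
Quorum: 10% of 2,883 = 288.30, rounded up to 289; 289 present. Satisfied.
Vote: requires two-thirds of those present (289); 2/3 of 289 = 192.67, rounded up to 193, so 193 needed; 192 in favor. Not satisfied.

Invalid — vote requirement not satisfied.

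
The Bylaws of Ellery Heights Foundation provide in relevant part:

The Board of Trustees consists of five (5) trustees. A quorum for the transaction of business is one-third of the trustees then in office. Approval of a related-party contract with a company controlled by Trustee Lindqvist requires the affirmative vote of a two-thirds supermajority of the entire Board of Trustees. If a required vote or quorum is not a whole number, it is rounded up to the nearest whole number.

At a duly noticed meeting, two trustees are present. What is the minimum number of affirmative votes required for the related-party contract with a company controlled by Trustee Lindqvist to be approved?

4

The related-party contract with a company controlled by Trustee Lindqvist requires two-thirds of the entire Board of Trustees (5).
2/3 of 5 = 3.33, rounded up to 4.
(Only 2 can vote, so the related-party contract with a company controlled by Trustee Lindqvist cannot pass at this meeting, but the required vote is still 4.)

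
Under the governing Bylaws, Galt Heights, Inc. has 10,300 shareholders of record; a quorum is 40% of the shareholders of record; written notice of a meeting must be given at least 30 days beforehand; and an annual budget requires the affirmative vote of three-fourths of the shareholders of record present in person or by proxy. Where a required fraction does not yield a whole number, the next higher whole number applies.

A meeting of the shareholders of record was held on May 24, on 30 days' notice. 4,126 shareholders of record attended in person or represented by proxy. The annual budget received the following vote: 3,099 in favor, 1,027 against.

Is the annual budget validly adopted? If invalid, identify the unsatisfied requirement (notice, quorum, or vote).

Notice: 30 days given; 30 required. Satisfied.
Quorum: 40% of 10,300 = 4,120; 4,126 present. Satisfied.
Vote: requires three-fourths of those present (4,126); 3/4 of 4126 = 3094.50, rounded up to 3095, so 3,095 needed; 3,099 in favor. Satisfied.

Valid — all requirements satisfied.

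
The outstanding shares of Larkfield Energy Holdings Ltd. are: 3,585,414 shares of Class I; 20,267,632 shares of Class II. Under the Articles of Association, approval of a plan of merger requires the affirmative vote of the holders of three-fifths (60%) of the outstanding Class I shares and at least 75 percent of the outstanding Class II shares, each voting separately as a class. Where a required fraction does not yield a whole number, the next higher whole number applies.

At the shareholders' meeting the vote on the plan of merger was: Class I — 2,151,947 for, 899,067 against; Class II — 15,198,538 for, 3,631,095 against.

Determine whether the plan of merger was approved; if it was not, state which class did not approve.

Class I: 3/5 of 3585414 = 2151248.40, rounded up to 2151249; 2,151,249 required, 2,151,947 in favor — approved.
Class II: 3/4 of 20267632 = 15200724; 15,200,724 required, 15,198,538 in favor — not approved.

Not approved — the Class II shares did not give the required vote.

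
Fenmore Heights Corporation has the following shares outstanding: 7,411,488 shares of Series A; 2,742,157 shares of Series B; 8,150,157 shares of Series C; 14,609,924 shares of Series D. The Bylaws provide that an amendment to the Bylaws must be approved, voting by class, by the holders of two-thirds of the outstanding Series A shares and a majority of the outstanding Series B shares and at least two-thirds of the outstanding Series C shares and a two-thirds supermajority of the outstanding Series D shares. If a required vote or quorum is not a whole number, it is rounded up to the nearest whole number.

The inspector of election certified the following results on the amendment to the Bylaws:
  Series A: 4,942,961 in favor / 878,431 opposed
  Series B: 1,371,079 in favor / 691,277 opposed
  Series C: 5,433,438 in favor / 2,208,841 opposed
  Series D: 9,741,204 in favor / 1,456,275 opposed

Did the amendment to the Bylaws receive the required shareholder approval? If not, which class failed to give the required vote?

Series A: 2/3 of 7411488 = 4940992; 4,940,992 required, 4,942,961 in favor — approved.
Series B: a majority of 2742157 is 1371079; 1,371,079 required, 1,371,079 in favor — approved.
Series C: 2/3 of 8150157 = 5433438; 5,433,438 required, 5,433,438 in favor — approved.
Series D: 2/3 of 14609924 = 9739949.33, rounded up to 9739950; 9,739,950 required, 9,741,204 in favor — approved.

Approved — every class gave the required vote.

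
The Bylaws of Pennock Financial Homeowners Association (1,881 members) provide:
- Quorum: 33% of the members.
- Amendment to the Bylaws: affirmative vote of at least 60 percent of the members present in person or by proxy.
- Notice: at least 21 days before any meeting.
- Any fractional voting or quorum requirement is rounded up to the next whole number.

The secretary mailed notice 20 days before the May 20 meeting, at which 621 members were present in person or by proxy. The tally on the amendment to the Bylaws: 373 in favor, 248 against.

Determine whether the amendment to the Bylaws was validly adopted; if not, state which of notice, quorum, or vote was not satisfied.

Notice: 20 days given; 21 required. Not satisfied.
Quorum: 33% of 1,881 = 620.73, rounded up to 621; 621 present. Satisfied.
Vote: requires three-fifths of those present (621); 3/5 of 621 = 372.60, rounded up to 373, so 373 needed; 373 in favor. Satisfied.

Invalid — notice requirement not satisfied.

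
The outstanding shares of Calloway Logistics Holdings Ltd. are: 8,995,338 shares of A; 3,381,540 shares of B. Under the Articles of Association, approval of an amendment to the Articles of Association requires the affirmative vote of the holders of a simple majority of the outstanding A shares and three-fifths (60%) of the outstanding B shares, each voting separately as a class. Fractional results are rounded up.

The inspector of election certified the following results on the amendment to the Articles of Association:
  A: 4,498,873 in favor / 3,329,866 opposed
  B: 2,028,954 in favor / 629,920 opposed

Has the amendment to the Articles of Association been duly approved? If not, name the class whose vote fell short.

A: a majority of 8995338 is 4497670; 4,497,670 required, 4,498,873 in favor — approved.
B: 3/5 of 3381540 = 2028924; 2,028,924 required, 2,028,954 in favor — approved.

Approved — every class gave the required vote.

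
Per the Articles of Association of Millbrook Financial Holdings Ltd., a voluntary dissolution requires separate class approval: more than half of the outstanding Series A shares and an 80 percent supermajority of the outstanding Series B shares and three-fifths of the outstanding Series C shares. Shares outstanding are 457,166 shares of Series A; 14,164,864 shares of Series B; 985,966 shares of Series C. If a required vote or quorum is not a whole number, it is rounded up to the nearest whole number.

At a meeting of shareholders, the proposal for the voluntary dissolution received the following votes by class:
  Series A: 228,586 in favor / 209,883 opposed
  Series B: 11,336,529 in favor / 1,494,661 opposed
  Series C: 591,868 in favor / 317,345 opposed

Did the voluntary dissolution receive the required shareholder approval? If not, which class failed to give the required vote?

Series A: a majority of 457166 is 228584; 228,584 required, 228,586 in favor — approved.
Series B: 4/5 of 14164864 = 11331891.20, rounded up to 11331892; 11,331,892 required, 11,336,529 in favor — approved.
Series C: 3/5 of 985966 = 591579.60, rounded up to 591580; 591,580 required, 591,868 in favor — approved.

Approved — every class gave the required vote.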